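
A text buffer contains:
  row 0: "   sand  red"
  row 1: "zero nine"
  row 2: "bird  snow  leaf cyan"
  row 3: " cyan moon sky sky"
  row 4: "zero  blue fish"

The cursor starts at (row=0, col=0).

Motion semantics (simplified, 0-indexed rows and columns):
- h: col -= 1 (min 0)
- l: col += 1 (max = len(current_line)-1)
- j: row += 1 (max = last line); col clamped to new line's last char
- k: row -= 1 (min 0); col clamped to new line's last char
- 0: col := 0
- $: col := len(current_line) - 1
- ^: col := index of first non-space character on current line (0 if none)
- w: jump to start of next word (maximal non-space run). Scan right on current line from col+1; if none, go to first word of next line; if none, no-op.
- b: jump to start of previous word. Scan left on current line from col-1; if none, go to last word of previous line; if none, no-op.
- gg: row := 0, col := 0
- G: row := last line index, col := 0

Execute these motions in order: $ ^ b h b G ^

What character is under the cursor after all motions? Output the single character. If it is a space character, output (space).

After 1 ($): row=0 col=11 char='d'
After 2 (^): row=0 col=3 char='s'
After 3 (b): row=0 col=3 char='s'
After 4 (h): row=0 col=2 char='_'
After 5 (b): row=0 col=2 char='_'
After 6 (G): row=4 col=0 char='z'
After 7 (^): row=4 col=0 char='z'

Answer: z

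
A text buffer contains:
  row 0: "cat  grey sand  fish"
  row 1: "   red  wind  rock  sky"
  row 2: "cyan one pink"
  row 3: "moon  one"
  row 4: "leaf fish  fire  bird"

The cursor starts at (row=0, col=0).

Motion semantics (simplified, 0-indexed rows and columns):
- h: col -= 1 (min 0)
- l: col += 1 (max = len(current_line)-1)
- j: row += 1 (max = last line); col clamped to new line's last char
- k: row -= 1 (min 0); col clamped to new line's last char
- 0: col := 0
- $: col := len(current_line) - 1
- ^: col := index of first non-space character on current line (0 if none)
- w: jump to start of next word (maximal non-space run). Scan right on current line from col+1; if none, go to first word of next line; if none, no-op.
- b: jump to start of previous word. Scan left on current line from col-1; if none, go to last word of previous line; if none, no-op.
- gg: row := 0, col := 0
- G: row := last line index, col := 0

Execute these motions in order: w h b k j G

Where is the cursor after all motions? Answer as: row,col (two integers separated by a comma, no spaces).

Answer: 4,0

Derivation:
After 1 (w): row=0 col=5 char='g'
After 2 (h): row=0 col=4 char='_'
After 3 (b): row=0 col=0 char='c'
After 4 (k): row=0 col=0 char='c'
After 5 (j): row=1 col=0 char='_'
After 6 (G): row=4 col=0 char='l'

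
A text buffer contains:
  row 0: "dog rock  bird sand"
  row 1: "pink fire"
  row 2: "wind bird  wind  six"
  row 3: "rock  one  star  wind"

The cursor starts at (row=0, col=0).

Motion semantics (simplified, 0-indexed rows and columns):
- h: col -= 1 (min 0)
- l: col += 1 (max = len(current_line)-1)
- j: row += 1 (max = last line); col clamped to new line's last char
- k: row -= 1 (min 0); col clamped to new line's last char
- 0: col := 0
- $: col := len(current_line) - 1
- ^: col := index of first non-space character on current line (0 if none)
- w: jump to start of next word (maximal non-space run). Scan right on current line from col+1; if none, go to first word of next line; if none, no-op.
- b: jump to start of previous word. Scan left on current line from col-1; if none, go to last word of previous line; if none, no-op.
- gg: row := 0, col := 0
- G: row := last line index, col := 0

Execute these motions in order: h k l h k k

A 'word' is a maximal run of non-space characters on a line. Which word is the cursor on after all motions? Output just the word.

After 1 (h): row=0 col=0 char='d'
After 2 (k): row=0 col=0 char='d'
After 3 (l): row=0 col=1 char='o'
After 4 (h): row=0 col=0 char='d'
After 5 (k): row=0 col=0 char='d'
After 6 (k): row=0 col=0 char='d'

Answer: dog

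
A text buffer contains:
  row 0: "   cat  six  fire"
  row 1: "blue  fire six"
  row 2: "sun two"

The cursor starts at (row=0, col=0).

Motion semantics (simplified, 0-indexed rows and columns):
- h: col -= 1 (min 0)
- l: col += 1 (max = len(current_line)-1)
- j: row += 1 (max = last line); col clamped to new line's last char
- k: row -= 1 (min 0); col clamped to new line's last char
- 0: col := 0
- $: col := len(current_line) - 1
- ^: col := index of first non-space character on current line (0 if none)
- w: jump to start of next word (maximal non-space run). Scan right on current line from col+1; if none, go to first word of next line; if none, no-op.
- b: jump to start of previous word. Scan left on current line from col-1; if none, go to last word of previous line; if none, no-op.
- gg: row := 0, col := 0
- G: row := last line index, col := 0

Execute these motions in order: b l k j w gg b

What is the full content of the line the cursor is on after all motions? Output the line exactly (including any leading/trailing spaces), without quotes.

After 1 (b): row=0 col=0 char='_'
After 2 (l): row=0 col=1 char='_'
After 3 (k): row=0 col=1 char='_'
After 4 (j): row=1 col=1 char='l'
After 5 (w): row=1 col=6 char='f'
After 6 (gg): row=0 col=0 char='_'
After 7 (b): row=0 col=0 char='_'

Answer:    cat  six  fire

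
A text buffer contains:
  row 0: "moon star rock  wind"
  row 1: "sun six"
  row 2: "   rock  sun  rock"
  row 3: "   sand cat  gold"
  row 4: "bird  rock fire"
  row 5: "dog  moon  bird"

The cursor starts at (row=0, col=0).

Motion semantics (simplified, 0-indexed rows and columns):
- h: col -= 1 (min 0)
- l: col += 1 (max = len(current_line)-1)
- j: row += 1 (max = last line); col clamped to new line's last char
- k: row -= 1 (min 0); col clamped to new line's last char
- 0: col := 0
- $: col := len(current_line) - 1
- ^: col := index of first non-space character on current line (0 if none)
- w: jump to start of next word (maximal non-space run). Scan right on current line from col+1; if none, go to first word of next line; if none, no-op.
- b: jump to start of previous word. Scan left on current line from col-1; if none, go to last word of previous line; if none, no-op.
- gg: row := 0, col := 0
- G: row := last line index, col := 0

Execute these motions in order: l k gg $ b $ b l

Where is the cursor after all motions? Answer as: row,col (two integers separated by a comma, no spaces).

After 1 (l): row=0 col=1 char='o'
After 2 (k): row=0 col=1 char='o'
After 3 (gg): row=0 col=0 char='m'
After 4 ($): row=0 col=19 char='d'
After 5 (b): row=0 col=16 char='w'
After 6 ($): row=0 col=19 char='d'
After 7 (b): row=0 col=16 char='w'
After 8 (l): row=0 col=17 char='i'

Answer: 0,17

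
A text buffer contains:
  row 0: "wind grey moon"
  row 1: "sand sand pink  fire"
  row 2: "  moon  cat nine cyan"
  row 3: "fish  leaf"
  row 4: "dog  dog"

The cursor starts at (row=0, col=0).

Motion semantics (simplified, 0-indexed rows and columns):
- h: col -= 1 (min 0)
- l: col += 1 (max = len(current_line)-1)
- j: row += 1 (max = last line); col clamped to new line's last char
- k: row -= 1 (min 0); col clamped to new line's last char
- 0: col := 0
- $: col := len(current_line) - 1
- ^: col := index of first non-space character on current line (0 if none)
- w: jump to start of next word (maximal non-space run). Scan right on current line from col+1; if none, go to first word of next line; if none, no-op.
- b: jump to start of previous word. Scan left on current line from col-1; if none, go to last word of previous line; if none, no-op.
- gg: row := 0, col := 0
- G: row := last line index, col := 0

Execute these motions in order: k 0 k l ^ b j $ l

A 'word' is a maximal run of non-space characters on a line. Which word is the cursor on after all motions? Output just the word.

Answer: fire

Derivation:
After 1 (k): row=0 col=0 char='w'
After 2 (0): row=0 col=0 char='w'
After 3 (k): row=0 col=0 char='w'
After 4 (l): row=0 col=1 char='i'
After 5 (^): row=0 col=0 char='w'
After 6 (b): row=0 col=0 char='w'
After 7 (j): row=1 col=0 char='s'
After 8 ($): row=1 col=19 char='e'
After 9 (l): row=1 col=19 char='e'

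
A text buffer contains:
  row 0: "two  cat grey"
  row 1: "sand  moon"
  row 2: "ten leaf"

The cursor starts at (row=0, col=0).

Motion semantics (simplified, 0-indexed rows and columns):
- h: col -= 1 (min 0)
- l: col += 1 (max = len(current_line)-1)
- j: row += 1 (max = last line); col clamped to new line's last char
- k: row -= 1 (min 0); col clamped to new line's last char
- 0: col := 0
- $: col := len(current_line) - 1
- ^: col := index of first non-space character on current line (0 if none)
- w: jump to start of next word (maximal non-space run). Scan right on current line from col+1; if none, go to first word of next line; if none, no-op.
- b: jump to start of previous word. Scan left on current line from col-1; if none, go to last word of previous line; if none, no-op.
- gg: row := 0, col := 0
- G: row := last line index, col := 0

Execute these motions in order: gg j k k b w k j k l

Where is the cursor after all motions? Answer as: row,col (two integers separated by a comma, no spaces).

Answer: 0,6

Derivation:
After 1 (gg): row=0 col=0 char='t'
After 2 (j): row=1 col=0 char='s'
After 3 (k): row=0 col=0 char='t'
After 4 (k): row=0 col=0 char='t'
After 5 (b): row=0 col=0 char='t'
After 6 (w): row=0 col=5 char='c'
After 7 (k): row=0 col=5 char='c'
After 8 (j): row=1 col=5 char='_'
After 9 (k): row=0 col=5 char='c'
After 10 (l): row=0 col=6 char='a'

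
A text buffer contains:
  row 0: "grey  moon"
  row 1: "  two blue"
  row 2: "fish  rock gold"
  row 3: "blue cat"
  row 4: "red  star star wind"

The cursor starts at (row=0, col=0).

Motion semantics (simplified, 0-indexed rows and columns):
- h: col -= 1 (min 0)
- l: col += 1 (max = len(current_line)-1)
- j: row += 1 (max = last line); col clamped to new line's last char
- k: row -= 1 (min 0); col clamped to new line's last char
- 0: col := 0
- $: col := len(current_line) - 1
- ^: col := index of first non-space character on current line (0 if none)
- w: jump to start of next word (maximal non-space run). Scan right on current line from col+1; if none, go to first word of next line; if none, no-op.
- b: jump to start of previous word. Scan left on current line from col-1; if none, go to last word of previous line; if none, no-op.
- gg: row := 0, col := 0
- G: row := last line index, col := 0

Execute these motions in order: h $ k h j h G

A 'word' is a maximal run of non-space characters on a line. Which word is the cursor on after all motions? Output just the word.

Answer: red

Derivation:
After 1 (h): row=0 col=0 char='g'
After 2 ($): row=0 col=9 char='n'
After 3 (k): row=0 col=9 char='n'
After 4 (h): row=0 col=8 char='o'
After 5 (j): row=1 col=8 char='u'
After 6 (h): row=1 col=7 char='l'
After 7 (G): row=4 col=0 char='r'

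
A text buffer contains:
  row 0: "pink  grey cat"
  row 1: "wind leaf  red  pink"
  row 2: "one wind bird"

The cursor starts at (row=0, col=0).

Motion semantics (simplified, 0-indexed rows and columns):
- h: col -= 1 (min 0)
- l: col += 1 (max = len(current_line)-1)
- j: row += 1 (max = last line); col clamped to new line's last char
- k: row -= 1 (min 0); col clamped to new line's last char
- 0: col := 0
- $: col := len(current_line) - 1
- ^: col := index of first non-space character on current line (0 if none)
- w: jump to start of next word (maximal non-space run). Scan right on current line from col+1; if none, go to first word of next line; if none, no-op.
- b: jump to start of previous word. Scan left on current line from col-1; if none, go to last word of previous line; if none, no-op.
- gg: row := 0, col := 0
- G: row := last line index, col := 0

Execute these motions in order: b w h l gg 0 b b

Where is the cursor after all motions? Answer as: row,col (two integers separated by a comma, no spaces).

After 1 (b): row=0 col=0 char='p'
After 2 (w): row=0 col=6 char='g'
After 3 (h): row=0 col=5 char='_'
After 4 (l): row=0 col=6 char='g'
After 5 (gg): row=0 col=0 char='p'
After 6 (0): row=0 col=0 char='p'
After 7 (b): row=0 col=0 char='p'
After 8 (b): row=0 col=0 char='p'

Answer: 0,0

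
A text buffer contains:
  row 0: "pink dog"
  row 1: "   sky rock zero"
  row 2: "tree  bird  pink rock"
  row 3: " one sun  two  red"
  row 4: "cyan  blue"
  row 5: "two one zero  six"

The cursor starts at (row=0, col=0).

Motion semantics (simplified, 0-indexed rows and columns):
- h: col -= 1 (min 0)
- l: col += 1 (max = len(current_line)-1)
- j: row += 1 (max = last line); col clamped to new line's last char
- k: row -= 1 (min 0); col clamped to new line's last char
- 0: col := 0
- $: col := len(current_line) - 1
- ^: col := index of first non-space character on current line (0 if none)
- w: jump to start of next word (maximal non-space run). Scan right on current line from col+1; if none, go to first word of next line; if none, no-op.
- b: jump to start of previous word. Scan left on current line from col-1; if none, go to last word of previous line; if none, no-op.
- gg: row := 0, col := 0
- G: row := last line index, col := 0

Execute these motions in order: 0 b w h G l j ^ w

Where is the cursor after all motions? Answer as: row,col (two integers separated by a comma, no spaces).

Answer: 5,4

Derivation:
After 1 (0): row=0 col=0 char='p'
After 2 (b): row=0 col=0 char='p'
After 3 (w): row=0 col=5 char='d'
After 4 (h): row=0 col=4 char='_'
After 5 (G): row=5 col=0 char='t'
After 6 (l): row=5 col=1 char='w'
After 7 (j): row=5 col=1 char='w'
After 8 (^): row=5 col=0 char='t'
After 9 (w): row=5 col=4 char='o'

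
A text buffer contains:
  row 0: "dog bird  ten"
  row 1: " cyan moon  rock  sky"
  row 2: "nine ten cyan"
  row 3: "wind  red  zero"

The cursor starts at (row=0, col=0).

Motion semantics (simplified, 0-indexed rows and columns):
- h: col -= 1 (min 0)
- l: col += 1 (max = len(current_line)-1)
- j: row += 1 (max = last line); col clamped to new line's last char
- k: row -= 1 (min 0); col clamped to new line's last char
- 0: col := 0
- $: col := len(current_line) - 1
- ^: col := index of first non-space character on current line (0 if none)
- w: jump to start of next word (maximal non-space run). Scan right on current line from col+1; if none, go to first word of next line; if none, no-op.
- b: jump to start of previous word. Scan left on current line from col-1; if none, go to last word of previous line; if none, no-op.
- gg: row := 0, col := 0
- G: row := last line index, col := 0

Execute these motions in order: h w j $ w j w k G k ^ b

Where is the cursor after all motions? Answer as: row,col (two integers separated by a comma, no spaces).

Answer: 1,18

Derivation:
After 1 (h): row=0 col=0 char='d'
After 2 (w): row=0 col=4 char='b'
After 3 (j): row=1 col=4 char='n'
After 4 ($): row=1 col=20 char='y'
After 5 (w): row=2 col=0 char='n'
After 6 (j): row=3 col=0 char='w'
After 7 (w): row=3 col=6 char='r'
After 8 (k): row=2 col=6 char='e'
After 9 (G): row=3 col=0 char='w'
After 10 (k): row=2 col=0 char='n'
After 11 (^): row=2 col=0 char='n'
After 12 (b): row=1 col=18 char='s'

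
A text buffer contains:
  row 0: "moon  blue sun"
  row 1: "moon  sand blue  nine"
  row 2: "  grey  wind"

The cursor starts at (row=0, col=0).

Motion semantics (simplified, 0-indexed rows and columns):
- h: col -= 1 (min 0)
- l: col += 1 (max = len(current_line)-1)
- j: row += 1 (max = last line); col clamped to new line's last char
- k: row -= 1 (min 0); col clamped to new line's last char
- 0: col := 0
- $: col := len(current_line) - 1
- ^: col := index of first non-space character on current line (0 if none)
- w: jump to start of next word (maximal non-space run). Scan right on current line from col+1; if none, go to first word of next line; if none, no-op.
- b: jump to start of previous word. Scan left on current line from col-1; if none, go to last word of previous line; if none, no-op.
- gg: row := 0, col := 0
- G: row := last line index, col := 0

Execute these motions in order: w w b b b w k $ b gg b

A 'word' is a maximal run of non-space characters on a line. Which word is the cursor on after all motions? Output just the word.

Answer: moon

Derivation:
After 1 (w): row=0 col=6 char='b'
After 2 (w): row=0 col=11 char='s'
After 3 (b): row=0 col=6 char='b'
After 4 (b): row=0 col=0 char='m'
After 5 (b): row=0 col=0 char='m'
After 6 (w): row=0 col=6 char='b'
After 7 (k): row=0 col=6 char='b'
After 8 ($): row=0 col=13 char='n'
After 9 (b): row=0 col=11 char='s'
After 10 (gg): row=0 col=0 char='m'
After 11 (b): row=0 col=0 char='m'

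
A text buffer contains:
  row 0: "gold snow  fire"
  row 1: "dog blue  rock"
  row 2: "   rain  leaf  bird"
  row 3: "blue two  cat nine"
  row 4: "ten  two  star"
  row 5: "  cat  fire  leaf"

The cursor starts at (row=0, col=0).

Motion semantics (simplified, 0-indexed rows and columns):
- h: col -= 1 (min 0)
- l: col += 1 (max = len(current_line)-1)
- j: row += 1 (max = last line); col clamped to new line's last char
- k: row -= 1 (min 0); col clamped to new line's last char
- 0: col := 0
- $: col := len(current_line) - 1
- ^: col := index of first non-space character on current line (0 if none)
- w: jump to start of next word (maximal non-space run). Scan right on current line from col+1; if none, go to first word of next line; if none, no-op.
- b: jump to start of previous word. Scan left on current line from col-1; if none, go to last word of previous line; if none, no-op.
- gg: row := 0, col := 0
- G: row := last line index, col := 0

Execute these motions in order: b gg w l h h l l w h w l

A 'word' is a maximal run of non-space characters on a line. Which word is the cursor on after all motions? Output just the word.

Answer: fire

Derivation:
After 1 (b): row=0 col=0 char='g'
After 2 (gg): row=0 col=0 char='g'
After 3 (w): row=0 col=5 char='s'
After 4 (l): row=0 col=6 char='n'
After 5 (h): row=0 col=5 char='s'
After 6 (h): row=0 col=4 char='_'
After 7 (l): row=0 col=5 char='s'
After 8 (l): row=0 col=6 char='n'
After 9 (w): row=0 col=11 char='f'
After 10 (h): row=0 col=10 char='_'
After 11 (w): row=0 col=11 char='f'
After 12 (l): row=0 col=12 char='i'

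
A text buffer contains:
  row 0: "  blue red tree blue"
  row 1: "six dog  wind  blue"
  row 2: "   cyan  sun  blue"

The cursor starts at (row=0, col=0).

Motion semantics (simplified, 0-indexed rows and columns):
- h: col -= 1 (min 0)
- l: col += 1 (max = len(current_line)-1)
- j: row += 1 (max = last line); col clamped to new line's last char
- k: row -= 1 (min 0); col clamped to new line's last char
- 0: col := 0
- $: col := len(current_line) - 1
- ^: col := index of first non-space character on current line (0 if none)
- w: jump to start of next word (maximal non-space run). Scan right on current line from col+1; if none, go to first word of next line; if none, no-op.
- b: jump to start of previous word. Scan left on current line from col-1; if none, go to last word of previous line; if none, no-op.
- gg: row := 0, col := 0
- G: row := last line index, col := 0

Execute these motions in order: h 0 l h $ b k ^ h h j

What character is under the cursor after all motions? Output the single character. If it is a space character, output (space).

Answer: s

Derivation:
After 1 (h): row=0 col=0 char='_'
After 2 (0): row=0 col=0 char='_'
After 3 (l): row=0 col=1 char='_'
After 4 (h): row=0 col=0 char='_'
After 5 ($): row=0 col=19 char='e'
After 6 (b): row=0 col=16 char='b'
After 7 (k): row=0 col=16 char='b'
After 8 (^): row=0 col=2 char='b'
After 9 (h): row=0 col=1 char='_'
After 10 (h): row=0 col=0 char='_'
After 11 (j): row=1 col=0 char='s'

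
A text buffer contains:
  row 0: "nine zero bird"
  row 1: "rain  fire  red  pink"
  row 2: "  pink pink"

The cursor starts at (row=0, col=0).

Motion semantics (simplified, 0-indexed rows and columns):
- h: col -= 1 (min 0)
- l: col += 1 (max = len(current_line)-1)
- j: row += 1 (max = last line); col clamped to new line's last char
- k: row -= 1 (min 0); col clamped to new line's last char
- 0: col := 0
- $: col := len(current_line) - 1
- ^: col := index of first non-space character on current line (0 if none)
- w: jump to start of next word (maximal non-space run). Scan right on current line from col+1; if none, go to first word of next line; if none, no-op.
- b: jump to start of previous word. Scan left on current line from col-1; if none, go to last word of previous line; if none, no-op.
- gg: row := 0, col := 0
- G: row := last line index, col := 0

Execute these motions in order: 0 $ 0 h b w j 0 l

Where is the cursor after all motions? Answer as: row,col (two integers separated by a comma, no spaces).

Answer: 1,1

Derivation:
After 1 (0): row=0 col=0 char='n'
After 2 ($): row=0 col=13 char='d'
After 3 (0): row=0 col=0 char='n'
After 4 (h): row=0 col=0 char='n'
After 5 (b): row=0 col=0 char='n'
After 6 (w): row=0 col=5 char='z'
After 7 (j): row=1 col=5 char='_'
After 8 (0): row=1 col=0 char='r'
After 9 (l): row=1 col=1 char='a'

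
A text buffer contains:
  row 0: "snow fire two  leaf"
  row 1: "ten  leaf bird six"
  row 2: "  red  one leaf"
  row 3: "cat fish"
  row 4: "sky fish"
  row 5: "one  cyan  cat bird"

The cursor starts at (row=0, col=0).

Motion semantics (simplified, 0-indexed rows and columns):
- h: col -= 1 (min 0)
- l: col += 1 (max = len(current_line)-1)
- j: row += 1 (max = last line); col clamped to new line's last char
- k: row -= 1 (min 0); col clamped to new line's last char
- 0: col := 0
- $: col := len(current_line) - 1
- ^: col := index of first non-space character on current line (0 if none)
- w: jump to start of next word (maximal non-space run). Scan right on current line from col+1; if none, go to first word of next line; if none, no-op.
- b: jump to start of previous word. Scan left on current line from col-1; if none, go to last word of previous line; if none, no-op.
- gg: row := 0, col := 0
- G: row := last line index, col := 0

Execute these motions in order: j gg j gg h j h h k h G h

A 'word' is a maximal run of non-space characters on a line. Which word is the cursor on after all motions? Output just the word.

Answer: one

Derivation:
After 1 (j): row=1 col=0 char='t'
After 2 (gg): row=0 col=0 char='s'
After 3 (j): row=1 col=0 char='t'
After 4 (gg): row=0 col=0 char='s'
After 5 (h): row=0 col=0 char='s'
After 6 (j): row=1 col=0 char='t'
After 7 (h): row=1 col=0 char='t'
After 8 (h): row=1 col=0 char='t'
After 9 (k): row=0 col=0 char='s'
After 10 (h): row=0 col=0 char='s'
After 11 (G): row=5 col=0 char='o'
After 12 (h): row=5 col=0 char='o'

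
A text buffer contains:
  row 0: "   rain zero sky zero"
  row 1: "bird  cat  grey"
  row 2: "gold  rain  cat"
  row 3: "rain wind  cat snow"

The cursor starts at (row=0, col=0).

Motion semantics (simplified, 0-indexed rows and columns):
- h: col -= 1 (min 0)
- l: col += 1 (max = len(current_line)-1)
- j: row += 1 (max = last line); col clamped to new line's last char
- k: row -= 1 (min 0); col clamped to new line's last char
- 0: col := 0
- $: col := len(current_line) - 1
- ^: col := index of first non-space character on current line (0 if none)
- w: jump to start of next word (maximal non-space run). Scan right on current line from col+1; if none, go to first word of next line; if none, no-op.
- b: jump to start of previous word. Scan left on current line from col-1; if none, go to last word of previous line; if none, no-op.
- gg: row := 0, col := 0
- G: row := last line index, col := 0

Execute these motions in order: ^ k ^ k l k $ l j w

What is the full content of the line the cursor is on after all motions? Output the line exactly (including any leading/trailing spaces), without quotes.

Answer: gold  rain  cat

Derivation:
After 1 (^): row=0 col=3 char='r'
After 2 (k): row=0 col=3 char='r'
After 3 (^): row=0 col=3 char='r'
After 4 (k): row=0 col=3 char='r'
After 5 (l): row=0 col=4 char='a'
After 6 (k): row=0 col=4 char='a'
After 7 ($): row=0 col=20 char='o'
After 8 (l): row=0 col=20 char='o'
After 9 (j): row=1 col=14 char='y'
After 10 (w): row=2 col=0 char='g'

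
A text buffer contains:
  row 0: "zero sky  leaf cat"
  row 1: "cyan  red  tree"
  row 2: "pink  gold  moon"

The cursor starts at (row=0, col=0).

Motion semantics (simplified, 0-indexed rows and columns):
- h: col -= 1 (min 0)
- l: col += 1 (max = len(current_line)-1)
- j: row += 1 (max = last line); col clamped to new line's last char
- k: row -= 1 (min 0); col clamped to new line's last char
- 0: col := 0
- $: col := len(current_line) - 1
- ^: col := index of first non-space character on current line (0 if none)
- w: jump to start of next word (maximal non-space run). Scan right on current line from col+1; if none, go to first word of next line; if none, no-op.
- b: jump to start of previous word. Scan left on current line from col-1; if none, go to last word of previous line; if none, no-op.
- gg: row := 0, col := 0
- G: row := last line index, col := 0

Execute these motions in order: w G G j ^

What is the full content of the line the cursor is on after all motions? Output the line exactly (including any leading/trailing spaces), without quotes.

Answer: pink  gold  moon

Derivation:
After 1 (w): row=0 col=5 char='s'
After 2 (G): row=2 col=0 char='p'
After 3 (G): row=2 col=0 char='p'
After 4 (j): row=2 col=0 char='p'
After 5 (^): row=2 col=0 char='p'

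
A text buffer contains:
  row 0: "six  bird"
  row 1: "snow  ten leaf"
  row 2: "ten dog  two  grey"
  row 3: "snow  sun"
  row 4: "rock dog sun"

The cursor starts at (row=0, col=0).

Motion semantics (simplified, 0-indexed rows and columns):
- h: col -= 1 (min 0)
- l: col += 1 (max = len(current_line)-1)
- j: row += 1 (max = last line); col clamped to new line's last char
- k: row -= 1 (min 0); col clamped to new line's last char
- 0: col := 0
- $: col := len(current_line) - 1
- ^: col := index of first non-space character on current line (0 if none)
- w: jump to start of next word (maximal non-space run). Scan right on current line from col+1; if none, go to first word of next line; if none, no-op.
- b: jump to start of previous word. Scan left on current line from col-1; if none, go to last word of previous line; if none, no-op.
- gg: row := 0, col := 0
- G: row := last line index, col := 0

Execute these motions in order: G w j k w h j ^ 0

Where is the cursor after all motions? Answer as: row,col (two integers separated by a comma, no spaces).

After 1 (G): row=4 col=0 char='r'
After 2 (w): row=4 col=5 char='d'
After 3 (j): row=4 col=5 char='d'
After 4 (k): row=3 col=5 char='_'
After 5 (w): row=3 col=6 char='s'
After 6 (h): row=3 col=5 char='_'
After 7 (j): row=4 col=5 char='d'
After 8 (^): row=4 col=0 char='r'
After 9 (0): row=4 col=0 char='r'

Answer: 4,0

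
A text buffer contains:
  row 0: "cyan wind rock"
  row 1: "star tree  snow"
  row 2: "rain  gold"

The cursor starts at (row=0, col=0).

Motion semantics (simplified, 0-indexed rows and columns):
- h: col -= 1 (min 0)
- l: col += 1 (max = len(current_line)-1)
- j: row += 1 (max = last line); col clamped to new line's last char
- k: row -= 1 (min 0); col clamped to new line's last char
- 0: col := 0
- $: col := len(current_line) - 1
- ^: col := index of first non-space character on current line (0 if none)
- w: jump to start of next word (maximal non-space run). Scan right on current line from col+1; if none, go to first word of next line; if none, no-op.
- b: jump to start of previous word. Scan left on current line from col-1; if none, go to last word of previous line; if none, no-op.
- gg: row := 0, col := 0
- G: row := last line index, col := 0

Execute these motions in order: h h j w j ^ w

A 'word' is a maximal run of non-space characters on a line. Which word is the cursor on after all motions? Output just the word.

Answer: gold

Derivation:
After 1 (h): row=0 col=0 char='c'
After 2 (h): row=0 col=0 char='c'
After 3 (j): row=1 col=0 char='s'
After 4 (w): row=1 col=5 char='t'
After 5 (j): row=2 col=5 char='_'
After 6 (^): row=2 col=0 char='r'
After 7 (w): row=2 col=6 char='g'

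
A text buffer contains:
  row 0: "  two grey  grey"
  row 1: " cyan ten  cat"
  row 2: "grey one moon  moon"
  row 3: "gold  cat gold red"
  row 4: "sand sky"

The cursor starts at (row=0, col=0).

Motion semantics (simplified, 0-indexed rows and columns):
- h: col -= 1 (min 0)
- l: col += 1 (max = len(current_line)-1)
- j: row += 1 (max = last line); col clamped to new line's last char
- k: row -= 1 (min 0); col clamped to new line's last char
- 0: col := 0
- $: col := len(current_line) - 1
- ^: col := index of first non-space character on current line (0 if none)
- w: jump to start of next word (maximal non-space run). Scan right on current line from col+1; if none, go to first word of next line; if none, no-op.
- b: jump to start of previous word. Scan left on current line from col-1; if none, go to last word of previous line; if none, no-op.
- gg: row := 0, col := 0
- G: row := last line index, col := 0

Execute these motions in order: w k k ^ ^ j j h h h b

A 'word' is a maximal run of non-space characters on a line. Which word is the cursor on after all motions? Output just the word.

After 1 (w): row=0 col=2 char='t'
After 2 (k): row=0 col=2 char='t'
After 3 (k): row=0 col=2 char='t'
After 4 (^): row=0 col=2 char='t'
After 5 (^): row=0 col=2 char='t'
After 6 (j): row=1 col=2 char='y'
After 7 (j): row=2 col=2 char='e'
After 8 (h): row=2 col=1 char='r'
After 9 (h): row=2 col=0 char='g'
After 10 (h): row=2 col=0 char='g'
After 11 (b): row=1 col=11 char='c'

Answer: cat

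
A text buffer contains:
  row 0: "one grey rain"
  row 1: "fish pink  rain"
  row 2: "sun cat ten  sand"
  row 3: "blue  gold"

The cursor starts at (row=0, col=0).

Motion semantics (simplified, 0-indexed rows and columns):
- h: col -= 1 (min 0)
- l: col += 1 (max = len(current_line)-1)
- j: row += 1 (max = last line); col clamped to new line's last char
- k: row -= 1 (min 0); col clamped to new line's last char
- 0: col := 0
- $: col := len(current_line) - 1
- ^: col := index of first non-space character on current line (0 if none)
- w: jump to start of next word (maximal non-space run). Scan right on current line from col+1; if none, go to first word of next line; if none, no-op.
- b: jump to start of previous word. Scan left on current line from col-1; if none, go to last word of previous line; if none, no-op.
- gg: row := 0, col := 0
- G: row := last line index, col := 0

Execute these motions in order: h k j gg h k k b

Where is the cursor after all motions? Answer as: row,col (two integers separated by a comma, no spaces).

After 1 (h): row=0 col=0 char='o'
After 2 (k): row=0 col=0 char='o'
After 3 (j): row=1 col=0 char='f'
After 4 (gg): row=0 col=0 char='o'
After 5 (h): row=0 col=0 char='o'
After 6 (k): row=0 col=0 char='o'
After 7 (k): row=0 col=0 char='o'
After 8 (b): row=0 col=0 char='o'

Answer: 0,0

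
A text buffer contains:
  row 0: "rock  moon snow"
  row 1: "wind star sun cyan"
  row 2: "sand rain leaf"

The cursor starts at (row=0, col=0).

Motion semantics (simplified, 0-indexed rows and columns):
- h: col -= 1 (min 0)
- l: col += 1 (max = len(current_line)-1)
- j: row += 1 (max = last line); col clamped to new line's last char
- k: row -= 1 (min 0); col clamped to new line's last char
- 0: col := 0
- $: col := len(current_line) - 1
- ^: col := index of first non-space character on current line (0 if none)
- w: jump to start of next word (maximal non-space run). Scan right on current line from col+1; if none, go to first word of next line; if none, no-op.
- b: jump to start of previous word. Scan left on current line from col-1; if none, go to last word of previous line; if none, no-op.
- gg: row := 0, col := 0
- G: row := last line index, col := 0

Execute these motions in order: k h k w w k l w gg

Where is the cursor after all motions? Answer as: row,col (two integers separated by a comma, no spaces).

Answer: 0,0

Derivation:
After 1 (k): row=0 col=0 char='r'
After 2 (h): row=0 col=0 char='r'
After 3 (k): row=0 col=0 char='r'
After 4 (w): row=0 col=6 char='m'
After 5 (w): row=0 col=11 char='s'
After 6 (k): row=0 col=11 char='s'
After 7 (l): row=0 col=12 char='n'
After 8 (w): row=1 col=0 char='w'
After 9 (gg): row=0 col=0 char='r'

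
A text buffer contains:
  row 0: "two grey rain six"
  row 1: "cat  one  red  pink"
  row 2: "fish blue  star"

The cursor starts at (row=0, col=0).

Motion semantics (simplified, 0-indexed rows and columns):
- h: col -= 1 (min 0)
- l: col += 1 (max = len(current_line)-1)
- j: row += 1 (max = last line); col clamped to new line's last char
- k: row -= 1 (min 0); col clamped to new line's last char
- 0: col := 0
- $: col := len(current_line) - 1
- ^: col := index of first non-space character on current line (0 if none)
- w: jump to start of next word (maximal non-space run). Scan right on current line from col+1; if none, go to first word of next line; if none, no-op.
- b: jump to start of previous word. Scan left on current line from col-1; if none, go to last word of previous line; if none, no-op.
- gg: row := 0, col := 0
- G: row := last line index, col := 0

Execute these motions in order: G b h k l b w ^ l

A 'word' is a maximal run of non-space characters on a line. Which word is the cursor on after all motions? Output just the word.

Answer: cat

Derivation:
After 1 (G): row=2 col=0 char='f'
After 2 (b): row=1 col=15 char='p'
After 3 (h): row=1 col=14 char='_'
After 4 (k): row=0 col=14 char='s'
After 5 (l): row=0 col=15 char='i'
After 6 (b): row=0 col=14 char='s'
After 7 (w): row=1 col=0 char='c'
After 8 (^): row=1 col=0 char='c'
After 9 (l): row=1 col=1 char='a'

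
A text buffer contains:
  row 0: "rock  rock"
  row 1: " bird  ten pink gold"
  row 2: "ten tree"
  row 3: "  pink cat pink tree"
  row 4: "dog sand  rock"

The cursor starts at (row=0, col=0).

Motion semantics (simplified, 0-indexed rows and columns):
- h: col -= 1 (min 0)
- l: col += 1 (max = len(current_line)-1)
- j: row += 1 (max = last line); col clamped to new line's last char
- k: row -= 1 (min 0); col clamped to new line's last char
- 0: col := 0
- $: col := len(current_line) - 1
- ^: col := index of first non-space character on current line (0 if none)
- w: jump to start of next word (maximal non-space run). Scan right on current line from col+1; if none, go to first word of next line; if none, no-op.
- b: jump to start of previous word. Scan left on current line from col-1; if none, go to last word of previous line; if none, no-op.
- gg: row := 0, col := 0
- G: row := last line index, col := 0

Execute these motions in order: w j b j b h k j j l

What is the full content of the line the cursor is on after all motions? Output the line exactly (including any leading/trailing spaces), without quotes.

Answer:   pink cat pink tree

Derivation:
After 1 (w): row=0 col=6 char='r'
After 2 (j): row=1 col=6 char='_'
After 3 (b): row=1 col=1 char='b'
After 4 (j): row=2 col=1 char='e'
After 5 (b): row=2 col=0 char='t'
After 6 (h): row=2 col=0 char='t'
After 7 (k): row=1 col=0 char='_'
After 8 (j): row=2 col=0 char='t'
After 9 (j): row=3 col=0 char='_'
After 10 (l): row=3 col=1 char='_'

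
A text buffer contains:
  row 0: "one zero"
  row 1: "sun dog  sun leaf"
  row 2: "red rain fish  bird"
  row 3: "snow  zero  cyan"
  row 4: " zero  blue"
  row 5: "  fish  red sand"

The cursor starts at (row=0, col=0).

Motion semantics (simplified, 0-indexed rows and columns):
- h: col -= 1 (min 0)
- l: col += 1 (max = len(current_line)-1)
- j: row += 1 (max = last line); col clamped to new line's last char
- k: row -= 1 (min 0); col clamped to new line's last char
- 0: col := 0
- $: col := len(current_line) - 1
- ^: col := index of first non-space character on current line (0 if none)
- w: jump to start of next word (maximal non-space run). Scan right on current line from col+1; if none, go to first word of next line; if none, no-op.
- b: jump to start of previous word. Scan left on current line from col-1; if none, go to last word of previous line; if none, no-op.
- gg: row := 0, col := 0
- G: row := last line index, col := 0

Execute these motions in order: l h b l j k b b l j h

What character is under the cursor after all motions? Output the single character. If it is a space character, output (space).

After 1 (l): row=0 col=1 char='n'
After 2 (h): row=0 col=0 char='o'
After 3 (b): row=0 col=0 char='o'
After 4 (l): row=0 col=1 char='n'
After 5 (j): row=1 col=1 char='u'
After 6 (k): row=0 col=1 char='n'
After 7 (b): row=0 col=0 char='o'
After 8 (b): row=0 col=0 char='o'
After 9 (l): row=0 col=1 char='n'
After 10 (j): row=1 col=1 char='u'
After 11 (h): row=1 col=0 char='s'

Answer: s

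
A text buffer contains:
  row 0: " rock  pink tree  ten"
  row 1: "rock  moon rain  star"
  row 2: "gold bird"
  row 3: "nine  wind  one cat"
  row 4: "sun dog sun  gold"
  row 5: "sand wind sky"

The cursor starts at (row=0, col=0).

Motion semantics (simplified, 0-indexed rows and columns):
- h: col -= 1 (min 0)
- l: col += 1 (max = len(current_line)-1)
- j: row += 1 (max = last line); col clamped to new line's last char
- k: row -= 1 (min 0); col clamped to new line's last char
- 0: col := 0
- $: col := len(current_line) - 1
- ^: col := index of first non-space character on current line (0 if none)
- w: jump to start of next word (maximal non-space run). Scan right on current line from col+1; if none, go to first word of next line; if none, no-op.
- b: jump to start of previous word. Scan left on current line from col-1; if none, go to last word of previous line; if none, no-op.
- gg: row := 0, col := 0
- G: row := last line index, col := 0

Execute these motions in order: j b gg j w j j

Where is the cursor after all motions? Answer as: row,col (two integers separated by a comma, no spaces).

Answer: 3,6

Derivation:
After 1 (j): row=1 col=0 char='r'
After 2 (b): row=0 col=18 char='t'
After 3 (gg): row=0 col=0 char='_'
After 4 (j): row=1 col=0 char='r'
After 5 (w): row=1 col=6 char='m'
After 6 (j): row=2 col=6 char='i'
After 7 (j): row=3 col=6 char='w'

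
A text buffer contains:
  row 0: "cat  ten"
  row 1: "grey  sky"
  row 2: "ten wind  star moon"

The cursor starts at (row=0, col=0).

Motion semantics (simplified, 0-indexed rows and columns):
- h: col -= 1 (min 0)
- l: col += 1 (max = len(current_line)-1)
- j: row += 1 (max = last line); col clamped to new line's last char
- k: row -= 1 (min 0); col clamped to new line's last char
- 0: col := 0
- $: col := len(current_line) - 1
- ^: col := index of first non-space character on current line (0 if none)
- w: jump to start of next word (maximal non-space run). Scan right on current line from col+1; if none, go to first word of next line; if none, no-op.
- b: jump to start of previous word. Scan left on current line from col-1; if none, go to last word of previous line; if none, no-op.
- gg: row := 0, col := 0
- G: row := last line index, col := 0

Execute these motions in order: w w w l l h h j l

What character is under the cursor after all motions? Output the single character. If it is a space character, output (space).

After 1 (w): row=0 col=5 char='t'
After 2 (w): row=1 col=0 char='g'
After 3 (w): row=1 col=6 char='s'
After 4 (l): row=1 col=7 char='k'
After 5 (l): row=1 col=8 char='y'
After 6 (h): row=1 col=7 char='k'
After 7 (h): row=1 col=6 char='s'
After 8 (j): row=2 col=6 char='n'
After 9 (l): row=2 col=7 char='d'

Answer: d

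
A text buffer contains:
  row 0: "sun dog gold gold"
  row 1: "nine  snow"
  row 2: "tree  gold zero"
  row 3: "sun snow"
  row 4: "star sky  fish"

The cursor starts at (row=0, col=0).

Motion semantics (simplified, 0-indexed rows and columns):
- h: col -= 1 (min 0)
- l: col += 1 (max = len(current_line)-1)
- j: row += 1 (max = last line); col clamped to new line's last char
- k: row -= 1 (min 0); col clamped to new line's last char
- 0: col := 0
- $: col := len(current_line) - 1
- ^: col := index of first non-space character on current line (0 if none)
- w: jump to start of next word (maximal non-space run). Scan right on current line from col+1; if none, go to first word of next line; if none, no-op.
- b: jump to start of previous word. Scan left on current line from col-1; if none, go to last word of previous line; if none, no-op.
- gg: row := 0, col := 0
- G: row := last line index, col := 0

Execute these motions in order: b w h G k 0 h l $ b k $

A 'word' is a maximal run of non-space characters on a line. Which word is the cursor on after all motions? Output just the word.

Answer: zero

Derivation:
After 1 (b): row=0 col=0 char='s'
After 2 (w): row=0 col=4 char='d'
After 3 (h): row=0 col=3 char='_'
After 4 (G): row=4 col=0 char='s'
After 5 (k): row=3 col=0 char='s'
After 6 (0): row=3 col=0 char='s'
After 7 (h): row=3 col=0 char='s'
After 8 (l): row=3 col=1 char='u'
After 9 ($): row=3 col=7 char='w'
After 10 (b): row=3 col=4 char='s'
After 11 (k): row=2 col=4 char='_'
After 12 ($): row=2 col=14 char='o'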